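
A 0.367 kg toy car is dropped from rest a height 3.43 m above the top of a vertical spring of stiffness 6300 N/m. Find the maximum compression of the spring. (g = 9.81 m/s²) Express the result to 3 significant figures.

Let x be the compression. The total drop is H + x, and the car is instantaneously at rest at max compression, so energy conservation gives:
mg(H + x) = ½kx²
½(6300)x² − (0.367)(9.81)x − (0.367)(9.81)(3.43) = 0
3150x² − 3.600x − 12.35 = 0
x = [3.600 + √(12.96 + 155596)]/(2 × 3150) = 0.06319 m

x = 0.0632 m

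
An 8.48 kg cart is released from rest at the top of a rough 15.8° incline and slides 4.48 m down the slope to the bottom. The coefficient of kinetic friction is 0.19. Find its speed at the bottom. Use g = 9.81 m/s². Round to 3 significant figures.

v = 2.80 m/s

Taking the bottom as reference, mgh = ½mv² + μ_k N L with h = L sinθ, N = mg cosθ:
mgh = mgL sinθ = (8.48)(9.81)(4.48)sin15.8° = 101.47 J
W_f = μ_k mg cosθ · L = (0.19)(8.48)(9.81)cos15.8°·4.48 = 68.13 J
½mv² = 101.47 − 68.13 = 33.340 J
v = √(2 × 33.340/8.48) = 2.804 m/s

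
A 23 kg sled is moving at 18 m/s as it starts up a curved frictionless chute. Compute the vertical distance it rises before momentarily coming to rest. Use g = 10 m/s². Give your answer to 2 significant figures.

By energy conservation, ½mv² = mgh
h = v²/(2g) = 18²/(2 × 10) = 16.20 m

h = 16 m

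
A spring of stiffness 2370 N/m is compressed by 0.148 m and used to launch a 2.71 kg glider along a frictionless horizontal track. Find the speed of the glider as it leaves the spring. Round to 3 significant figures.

v = 4.38 m/s

The glider leaves the spring when the spring is at natural length, so ½kx² = ½mv²
v = x√(k/m) = 0.148 × √(2370/2.71) = 4.377 m/s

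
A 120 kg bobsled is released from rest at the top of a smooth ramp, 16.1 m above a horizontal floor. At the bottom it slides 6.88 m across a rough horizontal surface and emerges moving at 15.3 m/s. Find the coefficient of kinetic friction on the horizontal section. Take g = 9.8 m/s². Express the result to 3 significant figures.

Applying the work–energy principle:
mgh = ½mv² + μ_k m g d
mgh = 18934 J; ½mv² = 14045 J
W_f = 18934 − 14045 = 4888 J
μ_k = W_f/(mg·d) = 4888/(1176 × 6.88) = 0.6042

μ_k = 0.604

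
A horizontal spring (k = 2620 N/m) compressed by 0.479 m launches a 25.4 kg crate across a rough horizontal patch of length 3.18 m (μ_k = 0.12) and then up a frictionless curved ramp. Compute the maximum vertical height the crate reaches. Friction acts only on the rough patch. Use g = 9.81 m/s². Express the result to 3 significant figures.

Spring energy: E₀ = ½kx² = ½(2620)(0.479)² = 300.57 J
Friction: W_f = μ_k mg d = (0.12)(25.4)(9.81)(3.18) = 95.08 J
Energy at base of ramp: E = 300.57 − 95.08 = 205.48 J
At max height all remaining energy is PE: mgh = E ⇒ h = E/(mg) = 205.48/(25.4 × 9.81) = 0.8247 m

h = 0.825 m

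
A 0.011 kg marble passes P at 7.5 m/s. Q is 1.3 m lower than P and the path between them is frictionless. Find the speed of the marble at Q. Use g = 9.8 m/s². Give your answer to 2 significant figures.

v = 9.0 m/s

Energy conservation between the two points: ½mv₀² + mgh = ½mv²
The mass cancels from both sides.
v² = v₀² + 2gh = (7.5)² + 2(9.8)(1.3) = 81.730
v = √81.730 = 9.040 m/s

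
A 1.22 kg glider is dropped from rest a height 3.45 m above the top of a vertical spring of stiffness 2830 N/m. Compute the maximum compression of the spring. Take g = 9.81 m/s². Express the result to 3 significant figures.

Let x be the compression. The total drop is H + x, and the glider is instantaneously at rest at max compression, so energy conservation gives:
mg(H + x) = ½kx²
½(2830)x² − (1.22)(9.81)x − (1.22)(9.81)(3.45) = 0
1415x² − 11.97x − 41.29 = 0
x = [11.97 + √(143.2 + 233703)]/(2 × 1415) = 0.1751 m

x = 0.175 m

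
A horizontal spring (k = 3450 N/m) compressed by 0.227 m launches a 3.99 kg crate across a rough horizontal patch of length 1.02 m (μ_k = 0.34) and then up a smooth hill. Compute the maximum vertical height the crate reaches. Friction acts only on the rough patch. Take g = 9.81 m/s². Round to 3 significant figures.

Spring energy: E₀ = ½kx² = ½(3450)(0.227)² = 88.888 J
Friction: W_f = μ_k mg d = (0.34)(3.99)(9.81)(1.02) = 13.57 J
Energy at base of ramp: E = 88.888 − 13.57 = 75.313 J
At max height all remaining energy is PE: mgh = E ⇒ h = E/(mg) = 75.313/(3.99 × 9.81) = 1.924 m

h = 1.92 m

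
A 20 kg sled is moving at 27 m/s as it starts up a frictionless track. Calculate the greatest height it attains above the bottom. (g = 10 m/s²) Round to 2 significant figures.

h = 36 m

Setting KE at the bottom equal to PE gained: ½mv² = mgh
h = v²/(2g) = 27²/(2 × 10) = 36.45 m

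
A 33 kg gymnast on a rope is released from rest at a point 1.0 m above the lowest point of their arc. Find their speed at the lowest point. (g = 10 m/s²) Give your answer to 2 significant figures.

Equating total energy at the two states: mgh = ½mv²
v = √(2gh) = √(2 × 10 × 1.0) = √20.000 = 4.472 m/s

v = 4.5 m/s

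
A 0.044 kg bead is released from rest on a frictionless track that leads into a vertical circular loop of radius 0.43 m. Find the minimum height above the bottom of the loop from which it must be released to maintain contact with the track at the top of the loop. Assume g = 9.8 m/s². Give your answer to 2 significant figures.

At the top, for minimum speed gravity alone supplies the centripetal force: mg = mv_top²/r ⇒ v_top² = gr = 4.214 m²/s²
Energy conservation from release height h to the top (height 2r): mgh = ½mv_top² + mg(2r)
h = v_top²/(2g) + 2r = r/2 + 2r = 5r/2 = 1.075 m

h = 1.1 m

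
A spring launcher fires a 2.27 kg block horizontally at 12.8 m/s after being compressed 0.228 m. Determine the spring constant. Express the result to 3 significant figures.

Energy stored in the spring equals the launch KE: ½kx² = ½mv²
k = mv²/x² = (2.27)(12.8)²/(0.228)² = 7154 N/m

k = 7150 N/m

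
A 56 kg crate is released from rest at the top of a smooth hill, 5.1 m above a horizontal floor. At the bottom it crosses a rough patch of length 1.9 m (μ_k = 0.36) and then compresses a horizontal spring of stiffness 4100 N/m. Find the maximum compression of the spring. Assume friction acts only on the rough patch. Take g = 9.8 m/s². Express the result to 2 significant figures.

Initial energy: E₁ = mgh = (56)(9.8)(5.1) = 2798.9 J
Friction removes W_f = μ_k mg d = (0.36)(56)(9.8)(1.9) = 375.4 J
Energy reaching the spring: E = 2798.9 − 375.4 = 2423.5 J
At max compression ½kx² = E ⇒ x = √(2E/k) = √(2 × 2423.5/4100) = 1.087 m

x = 1.1 m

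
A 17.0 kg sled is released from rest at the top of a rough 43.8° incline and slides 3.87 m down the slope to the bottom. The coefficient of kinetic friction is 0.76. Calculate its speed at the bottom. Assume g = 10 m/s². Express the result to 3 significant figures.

Taking the bottom as reference, mgh = ½mv² + μ_k N L with h = L sinθ, N = mg cosθ:
mgh = mgL sinθ = (17.0)(10)(3.87)sin43.8° = 455.36 J
W_f = μ_k mg cosθ · L = (0.76)(17.0)(10)cos43.8°·3.87 = 360.9 J
½mv² = 455.36 − 360.9 = 94.478 J
v = √(2 × 94.478/17.0) = 3.334 m/s

v = 3.33 m/s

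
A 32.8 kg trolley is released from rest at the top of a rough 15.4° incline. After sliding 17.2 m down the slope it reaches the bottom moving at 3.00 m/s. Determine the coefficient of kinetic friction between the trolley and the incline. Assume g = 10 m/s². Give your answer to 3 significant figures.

μ_k = 0.248

Energy balance down the incline: mg L sinθ − ½mv² = μ_k (mg cosθ) L
mgL sinθ = 1498.2 J; ½mv² = 147.60 J
W_f = 1498.2 − 147.60 = 1351 J
μ_k = W_f/(mg cosθ · L) = 1351/(316.2 × 17.2) = 0.2483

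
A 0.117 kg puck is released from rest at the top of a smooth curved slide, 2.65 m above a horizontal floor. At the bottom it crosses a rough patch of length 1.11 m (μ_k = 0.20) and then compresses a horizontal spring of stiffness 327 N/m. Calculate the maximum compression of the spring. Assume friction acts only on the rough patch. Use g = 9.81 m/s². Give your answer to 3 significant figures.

x = 0.131 m

Initial energy: E₁ = mgh = (0.117)(9.81)(2.65) = 3.0416 J
Friction removes W_f = μ_k mg d = (0.20)(0.117)(9.81)(1.11) = 0.2548 J
Energy reaching the spring: E = 3.0416 − 0.2548 = 2.7868 J
At max compression ½kx² = E ⇒ x = √(2E/k) = √(2 × 2.7868/327) = 0.1306 m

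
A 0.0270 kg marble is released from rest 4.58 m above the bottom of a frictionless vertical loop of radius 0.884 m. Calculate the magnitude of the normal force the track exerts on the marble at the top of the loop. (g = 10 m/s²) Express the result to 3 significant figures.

Energy from release to top (height 2r): mgh = ½mv_top² + mg(2r)
v_top² = 2g(h − 2r) = 2(10)(4.58 − 1.768) = 56.240 m²/s²
At the top, both N and weight point toward the centre: N + mg = mv_top²/r
N = m(v_top²/r − g) = 0.0270(56.240/0.884 − 10) = 1.448 N

N = 1.45 N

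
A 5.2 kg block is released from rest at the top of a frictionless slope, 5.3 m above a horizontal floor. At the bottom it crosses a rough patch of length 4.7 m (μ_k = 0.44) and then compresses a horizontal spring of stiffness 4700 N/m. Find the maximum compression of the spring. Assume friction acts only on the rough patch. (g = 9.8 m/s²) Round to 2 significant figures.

x = 0.26 m

Initial energy: E₁ = mgh = (5.2)(9.8)(5.3) = 270.09 J
Friction removes W_f = μ_k mg d = (0.44)(5.2)(9.8)(4.7) = 105.4 J
Energy reaching the spring: E = 270.09 − 105.4 = 164.70 J
At max compression ½kx² = E ⇒ x = √(2E/k) = √(2 × 164.70/4700) = 0.2647 m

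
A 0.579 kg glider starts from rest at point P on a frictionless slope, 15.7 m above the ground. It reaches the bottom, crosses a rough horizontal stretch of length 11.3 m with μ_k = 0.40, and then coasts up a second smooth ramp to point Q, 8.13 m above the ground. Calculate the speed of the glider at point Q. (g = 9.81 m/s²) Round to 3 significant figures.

v = 7.74 m/s

Energy at P: mgh₁ = (0.579)(9.81)(15.7) = 89.176 J
Friction loss: W_f = μ_k mg d = 25.67 J
At Q: ½mv² + mgh₂ = mgh₁ − W_f
½mv² = 89.176 − 25.67 − 46.178 = 17.324 J
v = √(2 × 17.324/0.579) = 7.736 m/s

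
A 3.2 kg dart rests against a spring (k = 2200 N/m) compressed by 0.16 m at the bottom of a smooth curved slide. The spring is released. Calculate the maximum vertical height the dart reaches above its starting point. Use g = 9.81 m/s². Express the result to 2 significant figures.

h = 0.90 m

All spring PE becomes gravitational PE at the highest point: ½kx² = mgh
h = kx²/(2mg) = (2200)(0.16)²/(2 × 3.2 × 9.81) = 0.8970 m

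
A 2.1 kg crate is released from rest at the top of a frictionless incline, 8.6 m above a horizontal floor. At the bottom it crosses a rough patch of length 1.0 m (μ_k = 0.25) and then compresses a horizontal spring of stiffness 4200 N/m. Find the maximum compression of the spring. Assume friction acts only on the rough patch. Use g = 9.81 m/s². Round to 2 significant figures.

x = 0.29 m

Initial energy: E₁ = mgh = (2.1)(9.81)(8.6) = 177.17 J
Friction removes W_f = μ_k mg d = (0.25)(2.1)(9.81)(1.0) = 5.150 J
Energy reaching the spring: E = 177.17 − 5.150 = 172.02 J
At max compression ½kx² = E ⇒ x = √(2E/k) = √(2 × 172.02/4200) = 0.2862 m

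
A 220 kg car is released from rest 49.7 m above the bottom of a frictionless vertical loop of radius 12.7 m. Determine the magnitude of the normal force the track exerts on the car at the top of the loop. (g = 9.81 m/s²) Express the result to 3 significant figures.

Energy from release to top (height 2r): mgh = ½mv_top² + mg(2r)
v_top² = 2g(h − 2r) = 2(9.81)(49.7 − 25.40) = 476.77 m²/s²
At the top, both N and weight point toward the centre: N + mg = mv_top²/r
N = m(v_top²/r − g) = 220(476.77/12.7 − 9.81) = 6101 N

N = 6100 N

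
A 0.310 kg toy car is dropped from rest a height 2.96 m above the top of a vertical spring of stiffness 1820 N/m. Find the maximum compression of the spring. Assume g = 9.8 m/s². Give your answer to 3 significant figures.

x = 0.101 m

Take the reference level at the top of the uncompressed spring. At max compression the car has fallen H + x and is momentarily at rest:
mg(H + x) = ½kx²
½(1820)x² − (0.310)(9.8)x − (0.310)(9.8)(2.96) = 0
910.0x² − 3.038x − 8.992 = 0
x = [3.038 + √(9.229 + 32733)]/(2 × 910.0) = 0.1011 m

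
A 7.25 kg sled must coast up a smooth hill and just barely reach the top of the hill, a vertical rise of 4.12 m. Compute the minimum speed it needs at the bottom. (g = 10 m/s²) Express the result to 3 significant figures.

v = 9.08 m/s

At the top it is momentarily at rest, so all KE converts to PE: ½mv² = mgh
v = √(2gh) = √(2 × 10 × 4.12) = 9.077 m/s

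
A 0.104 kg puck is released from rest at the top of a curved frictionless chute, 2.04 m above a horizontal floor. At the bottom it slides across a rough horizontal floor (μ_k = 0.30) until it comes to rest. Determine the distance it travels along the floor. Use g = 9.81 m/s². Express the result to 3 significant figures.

d = 6.80 m

Energy bookkeeping (friction removes W_f = μ_k N d):
At rest all PE has been dissipated by friction: mgh = μ_k m g d
d = h/μ_k = 2.04/0.30 = 6.800 m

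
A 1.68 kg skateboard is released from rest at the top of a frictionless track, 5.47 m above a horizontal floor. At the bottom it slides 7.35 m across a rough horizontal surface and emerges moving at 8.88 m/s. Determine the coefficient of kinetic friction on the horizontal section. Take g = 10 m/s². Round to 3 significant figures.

Energy at the top = energy at the end + work done against friction:
mgh = ½mv² + μ_k m g d
mgh = 91.896 J; ½mv² = 66.238 J
W_f = 91.896 − 66.238 = 25.66 J
μ_k = W_f/(mg·d) = 25.66/(16.80 × 7.35) = 0.2078

μ_k = 0.208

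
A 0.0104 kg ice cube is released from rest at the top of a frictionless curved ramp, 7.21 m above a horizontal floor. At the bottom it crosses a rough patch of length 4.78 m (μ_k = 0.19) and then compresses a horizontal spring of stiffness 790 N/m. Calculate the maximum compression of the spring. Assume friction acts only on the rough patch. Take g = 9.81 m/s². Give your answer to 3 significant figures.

Initial energy: E₁ = mgh = (0.0104)(9.81)(7.21) = 0.73559 J
Friction removes W_f = μ_k mg d = (0.19)(0.0104)(9.81)(4.78) = 0.09266 J
Energy reaching the spring: E = 0.73559 − 0.09266 = 0.64293 J
At max compression ½kx² = E ⇒ x = √(2E/k) = √(2 × 0.64293/790) = 0.04034 m

x = 0.0403 m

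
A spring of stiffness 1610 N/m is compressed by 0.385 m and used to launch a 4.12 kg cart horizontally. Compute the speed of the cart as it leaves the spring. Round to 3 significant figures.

v = 7.61 m/s

Conservation of energy: ½kx² = ½mv²
v = x√(k/m) = 0.385 × √(1610/4.12) = 7.611 m/s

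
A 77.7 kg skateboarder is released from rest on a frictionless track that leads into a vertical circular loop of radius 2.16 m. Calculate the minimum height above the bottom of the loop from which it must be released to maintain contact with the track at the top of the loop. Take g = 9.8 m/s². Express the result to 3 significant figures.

h = 5.40 m

At the top, for minimum speed gravity alone supplies the centripetal force: mg = mv_top²/r ⇒ v_top² = gr = 21.17 m²/s²
Energy conservation from release height h to the top (height 2r): mgh = ½mv_top² + mg(2r)
h = v_top²/(2g) + 2r = r/2 + 2r = 5r/2 = 5.400 m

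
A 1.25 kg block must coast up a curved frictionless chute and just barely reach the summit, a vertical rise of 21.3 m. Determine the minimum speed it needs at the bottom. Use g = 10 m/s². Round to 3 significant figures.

v = 20.6 m/s

At the top it is momentarily at rest, so all KE converts to PE: ½mv² = mgh
v = √(2gh) = √(2 × 10 × 21.3) = 20.64 m/s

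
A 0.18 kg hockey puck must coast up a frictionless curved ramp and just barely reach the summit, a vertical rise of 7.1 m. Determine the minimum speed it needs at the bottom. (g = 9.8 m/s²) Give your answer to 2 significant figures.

v = 12 m/s

At the top it is momentarily at rest, so all KE converts to PE: ½mv² = mgh
v = √(2gh) = √(2 × 9.8 × 7.1) = 11.80 m/s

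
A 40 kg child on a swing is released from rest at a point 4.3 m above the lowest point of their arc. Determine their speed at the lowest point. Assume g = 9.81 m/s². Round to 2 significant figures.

Energy conservation between the two points: mgh = ½mv²
v = √(2gh) = √(2 × 9.81 × 4.3) = √84.366 = 9.185 m/s

v = 9.2 m/s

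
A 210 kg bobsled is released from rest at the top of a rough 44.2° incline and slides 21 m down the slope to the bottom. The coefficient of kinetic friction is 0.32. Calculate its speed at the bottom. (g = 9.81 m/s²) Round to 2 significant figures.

Energy: mgh = ½mv² + W_f, with h = L sinθ and W_f = μ_k (mg cosθ) L
mgh = mgL sinθ = (210)(9.81)(21)sin44.2° = 30161 J
W_f = μ_k mg cosθ · L = (0.32)(210)(9.81)cos44.2°·21 = 9925 J
½mv² = 30161 − 9925 = 20236 J
v = √(2 × 20236/210) = 13.88 m/s

v = 14 m/s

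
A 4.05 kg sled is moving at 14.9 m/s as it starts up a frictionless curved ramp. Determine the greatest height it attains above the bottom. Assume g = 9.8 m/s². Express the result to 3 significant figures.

By energy conservation, ½mv² = mgh
h = v²/(2g) = 14.9²/(2 × 9.8) = 11.33 m

h = 11.3 m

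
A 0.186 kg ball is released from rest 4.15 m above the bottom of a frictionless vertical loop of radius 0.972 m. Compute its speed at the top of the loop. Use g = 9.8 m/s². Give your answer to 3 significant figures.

v = 6.58 m/s

Energy conservation: mgh = ½mv_top² + mg(2r)
v_top² = 2g(h − 2r) = 2(9.8)(4.15 − 1.944) = 43.24
v_top = 6.576 m/s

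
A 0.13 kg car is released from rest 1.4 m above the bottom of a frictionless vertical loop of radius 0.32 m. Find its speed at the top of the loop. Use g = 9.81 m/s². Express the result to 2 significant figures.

v = 3.9 m/s

Energy conservation: mgh = ½mv_top² + mg(2r)
v_top² = 2g(h − 2r) = 2(9.81)(1.4 − 0.6400) = 14.91
v_top = 3.862 m/s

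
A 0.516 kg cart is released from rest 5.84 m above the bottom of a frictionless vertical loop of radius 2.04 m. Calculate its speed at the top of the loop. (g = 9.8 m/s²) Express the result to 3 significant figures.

Energy conservation: mgh = ½mv_top² + mg(2r)
v_top² = 2g(h − 2r) = 2(9.8)(5.84 − 4.080) = 34.50
v_top = 5.873 m/s

v = 5.87 m/s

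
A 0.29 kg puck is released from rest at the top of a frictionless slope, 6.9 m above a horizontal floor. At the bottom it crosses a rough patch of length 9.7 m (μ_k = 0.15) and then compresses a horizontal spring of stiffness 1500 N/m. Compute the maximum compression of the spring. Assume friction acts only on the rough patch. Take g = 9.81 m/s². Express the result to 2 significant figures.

x = 0.14 m

Initial energy: E₁ = mgh = (0.29)(9.81)(6.9) = 19.630 J
Friction removes W_f = μ_k mg d = (0.15)(0.29)(9.81)(9.7) = 4.139 J
Energy reaching the spring: E = 19.630 − 4.139 = 15.490 J
At max compression ½kx² = E ⇒ x = √(2E/k) = √(2 × 15.490/1500) = 0.1437 m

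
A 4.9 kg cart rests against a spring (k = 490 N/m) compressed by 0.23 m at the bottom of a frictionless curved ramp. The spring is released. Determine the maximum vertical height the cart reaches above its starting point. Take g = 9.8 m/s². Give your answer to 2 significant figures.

All spring PE becomes gravitational PE at the highest point: ½kx² = mgh
h = kx²/(2mg) = (490)(0.23)²/(2 × 4.9 × 9.8) = 0.2699 m

h = 0.27 m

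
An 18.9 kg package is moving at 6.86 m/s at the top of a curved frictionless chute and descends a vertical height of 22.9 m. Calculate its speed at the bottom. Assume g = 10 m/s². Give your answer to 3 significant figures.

v = 22.5 m/s

Energy conservation between the two points: ½mv₀² + mgh = ½mv²
The mass cancels from both sides.
v² = v₀² + 2gh = (6.86)² + 2(10)(22.9) = 505.06
v = √505.06 = 22.47 m/s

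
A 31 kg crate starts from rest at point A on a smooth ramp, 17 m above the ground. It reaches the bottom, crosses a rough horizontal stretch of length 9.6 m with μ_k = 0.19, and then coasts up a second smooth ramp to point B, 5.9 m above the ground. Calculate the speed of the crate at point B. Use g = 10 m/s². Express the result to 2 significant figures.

v = 14 m/s

Energy at A: mgh₁ = (31)(10)(17) = 5270.0 J
Friction loss: W_f = μ_k mg d = 565.4 J
At B: ½mv² + mgh₂ = mgh₁ − W_f
½mv² = 5270.0 − 565.4 − 1829.0 = 2875.6 J
v = √(2 × 2875.6/31) = 13.62 m/s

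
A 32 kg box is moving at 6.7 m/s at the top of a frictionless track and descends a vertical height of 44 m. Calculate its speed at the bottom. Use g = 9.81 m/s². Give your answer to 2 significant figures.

v = 30 m/s

Mechanical energy is conserved (no friction): ½mv₀² + mgh = ½mv²
v² = v₀² + 2gh = (6.7)² + 2(9.81)(44) = 908.17
v = √908.17 = 30.14 m/s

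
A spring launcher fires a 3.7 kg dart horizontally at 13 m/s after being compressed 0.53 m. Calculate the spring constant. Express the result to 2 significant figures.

Energy stored in the spring equals the launch KE: ½kx² = ½mv²
k = mv²/x² = (3.7)(13)²/(0.53)² = 2226 N/m

k = 2200 N/m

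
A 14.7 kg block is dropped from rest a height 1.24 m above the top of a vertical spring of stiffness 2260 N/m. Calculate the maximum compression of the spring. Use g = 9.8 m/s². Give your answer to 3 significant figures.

x = 0.466 m

Take the reference level at the top of the uncompressed spring. At max compression the block has fallen H + x and is momentarily at rest:
mg(H + x) = ½kx²
½(2260)x² − (14.7)(9.8)x − (14.7)(9.8)(1.24) = 0
1130x² − 144.1x − 178.6 = 0
x = [144.1 + √(20753 + 807427)]/(2 × 1130) = 0.4664 m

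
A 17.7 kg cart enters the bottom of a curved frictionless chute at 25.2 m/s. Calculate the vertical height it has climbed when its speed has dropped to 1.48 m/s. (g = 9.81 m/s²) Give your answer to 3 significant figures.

h = 32.3 m

Conservation of energy: ½mv₁² = ½mv₂² + mgh
h = (v₁² − v₂²)/(2g) = (25.2² − 1.48²)/(2 × 9.81) = 32.26 m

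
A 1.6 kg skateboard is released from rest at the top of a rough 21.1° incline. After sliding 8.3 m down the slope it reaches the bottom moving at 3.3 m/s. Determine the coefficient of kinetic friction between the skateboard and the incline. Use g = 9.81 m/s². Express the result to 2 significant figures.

Energy balance down the incline: mg L sinθ − ½mv² = μ_k (mg cosθ) L
mgL sinθ = 46.899 J; ½mv² = 8.7120 J
W_f = 46.899 − 8.7120 = 38.19 J
μ_k = W_f/(mg cosθ · L) = 38.19/(14.64 × 8.3) = 0.3142

μ_k = 0.31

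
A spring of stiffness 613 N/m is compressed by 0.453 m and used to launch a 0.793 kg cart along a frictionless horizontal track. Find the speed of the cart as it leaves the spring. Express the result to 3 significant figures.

The cart leaves the spring when the spring is at natural length, so ½kx² = ½mv²
v = x√(k/m) = 0.453 × √(613/0.793) = 12.59 m/s

v = 12.6 m/s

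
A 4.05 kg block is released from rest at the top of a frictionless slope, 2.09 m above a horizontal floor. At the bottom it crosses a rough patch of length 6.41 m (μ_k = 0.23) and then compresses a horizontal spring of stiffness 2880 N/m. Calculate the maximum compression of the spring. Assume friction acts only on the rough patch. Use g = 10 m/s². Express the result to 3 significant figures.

x = 0.132 m

Initial energy: E₁ = mgh = (4.05)(10)(2.09) = 84.645 J
Friction removes W_f = μ_k mg d = (0.23)(4.05)(10)(6.41) = 59.71 J
Energy reaching the spring: E = 84.645 − 59.71 = 24.936 J
At max compression ½kx² = E ⇒ x = √(2E/k) = √(2 × 24.936/2880) = 0.1316 m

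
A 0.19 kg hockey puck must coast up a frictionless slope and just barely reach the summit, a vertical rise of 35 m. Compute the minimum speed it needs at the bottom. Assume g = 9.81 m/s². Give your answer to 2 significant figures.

v = 26 m/s

At the top it is momentarily at rest, so all KE converts to PE: ½mv² = mgh
v = √(2gh) = √(2 × 9.81 × 35) = 26.20 m/s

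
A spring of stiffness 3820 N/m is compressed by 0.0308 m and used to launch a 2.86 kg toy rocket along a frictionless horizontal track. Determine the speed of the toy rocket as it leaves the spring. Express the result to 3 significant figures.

v = 1.13 m/s

The toy rocket leaves the spring when the spring is at natural length, so ½kx² = ½mv²
v = x√(k/m) = 0.0308 × √(3820/2.86) = 1.126 m/s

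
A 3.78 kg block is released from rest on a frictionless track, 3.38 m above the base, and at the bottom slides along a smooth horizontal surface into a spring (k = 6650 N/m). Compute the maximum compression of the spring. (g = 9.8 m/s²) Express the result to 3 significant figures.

x = 0.194 m

Energy conservation (no friction) from release to max compression: mgh = ½kx²
x = √(2mgh/k) = √(2 × 3.78 × 9.8 × 3.38 / 6650) = 0.1941 m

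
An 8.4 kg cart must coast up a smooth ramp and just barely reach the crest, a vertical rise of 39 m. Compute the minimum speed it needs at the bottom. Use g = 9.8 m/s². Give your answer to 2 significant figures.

At the top it is momentarily at rest, so all KE converts to PE: ½mv² = mgh
v = √(2gh) = √(2 × 9.8 × 39) = 27.65 m/s

v = 28 m/s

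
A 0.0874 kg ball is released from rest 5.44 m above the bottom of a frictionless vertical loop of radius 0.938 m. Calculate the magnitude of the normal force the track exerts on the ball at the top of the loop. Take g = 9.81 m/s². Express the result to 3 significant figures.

N = 5.66 N

Energy from release to top (height 2r): mgh = ½mv_top² + mg(2r)
v_top² = 2g(h − 2r) = 2(9.81)(5.44 − 1.876) = 69.926 m²/s²
At the top, both N and weight point toward the centre: N + mg = mv_top²/r
N = m(v_top²/r − g) = 0.0874(69.926/0.938 − 9.81) = 5.658 N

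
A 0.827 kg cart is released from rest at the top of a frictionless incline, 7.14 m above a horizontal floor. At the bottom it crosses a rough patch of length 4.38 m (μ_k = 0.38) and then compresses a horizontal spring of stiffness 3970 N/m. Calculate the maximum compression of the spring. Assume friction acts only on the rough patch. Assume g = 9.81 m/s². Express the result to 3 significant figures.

x = 0.150 m

Initial energy: E₁ = mgh = (0.827)(9.81)(7.14) = 57.926 J
Friction removes W_f = μ_k mg d = (0.38)(0.827)(9.81)(4.38) = 13.50 J
Energy reaching the spring: E = 57.926 − 13.50 = 44.423 J
At max compression ½kx² = E ⇒ x = √(2E/k) = √(2 × 44.423/3970) = 0.1496 m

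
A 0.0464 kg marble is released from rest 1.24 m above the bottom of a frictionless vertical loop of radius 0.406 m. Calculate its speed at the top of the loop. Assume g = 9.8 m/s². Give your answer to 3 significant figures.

Energy conservation: mgh = ½mv_top² + mg(2r)
v_top² = 2g(h − 2r) = 2(9.8)(1.24 − 0.8120) = 8.389
v_top = 2.896 m/s

v = 2.90 m/s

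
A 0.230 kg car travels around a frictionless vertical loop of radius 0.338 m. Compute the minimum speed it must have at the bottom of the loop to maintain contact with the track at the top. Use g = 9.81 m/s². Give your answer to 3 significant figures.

At the top: mg = mv_top²/r ⇒ v_top² = gr = 3.316 m²/s²
Energy from bottom to top (height 2r): ½mv_bot² = ½mv_top² + mg(2r)
v_bot² = gr + 4gr = 5gr = 16.58
v_bot = √(5gr) = 4.072 m/s

v = 4.07 m/s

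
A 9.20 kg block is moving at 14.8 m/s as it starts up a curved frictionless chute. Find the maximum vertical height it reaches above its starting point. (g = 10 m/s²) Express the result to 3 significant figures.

Setting KE at the bottom equal to PE gained: ½mv² = mgh
h = v²/(2g) = 14.8²/(2 × 10) = 10.95 m

h = 11.0 m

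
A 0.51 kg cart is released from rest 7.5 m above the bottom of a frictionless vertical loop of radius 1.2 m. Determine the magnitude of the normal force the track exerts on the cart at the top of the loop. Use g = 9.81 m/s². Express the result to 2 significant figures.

N = 38 N

Energy from release to top (height 2r): mgh = ½mv_top² + mg(2r)
v_top² = 2g(h − 2r) = 2(9.81)(7.5 − 2.400) = 100.06 m²/s²
At the top, both N and weight point toward the centre: N + mg = mv_top²/r
N = m(v_top²/r − g) = 0.51(100.06/1.2 − 9.81) = 37.52 N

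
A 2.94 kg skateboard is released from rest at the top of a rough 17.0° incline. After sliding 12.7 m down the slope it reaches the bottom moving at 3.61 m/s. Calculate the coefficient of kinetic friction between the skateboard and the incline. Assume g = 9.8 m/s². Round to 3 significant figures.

mgh = ½mv² + μ_k (mg cosθ) L, with h = L sinθ
mgL sinθ = 106.98 J; ½mv² = 19.157 J
W_f = 106.98 − 19.157 = 87.83 J
μ_k = W_f/(mg cosθ · L) = 87.83/(27.55 × 12.7) = 0.2510

μ_k = 0.251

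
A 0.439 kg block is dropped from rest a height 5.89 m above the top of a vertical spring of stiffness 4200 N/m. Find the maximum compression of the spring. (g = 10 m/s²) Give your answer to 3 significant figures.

x = 0.112 m

Take the reference level at the top of the uncompressed spring. At max compression the block has fallen H + x and is momentarily at rest:
mg(H + x) = ½kx²
½(4200)x² − (0.439)(10)x − (0.439)(10)(5.89) = 0
2100x² − 4.390x − 25.86 = 0
x = [4.390 + √(19.27 + 217200)]/(2 × 2100) = 0.1120 m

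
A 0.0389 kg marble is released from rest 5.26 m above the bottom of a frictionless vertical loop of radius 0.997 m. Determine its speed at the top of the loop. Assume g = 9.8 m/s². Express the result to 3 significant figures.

Energy conservation: mgh = ½mv_top² + mg(2r)
v_top² = 2g(h − 2r) = 2(9.8)(5.26 − 1.994) = 64.01
v_top = 8.001 m/s

v = 8.00 m/s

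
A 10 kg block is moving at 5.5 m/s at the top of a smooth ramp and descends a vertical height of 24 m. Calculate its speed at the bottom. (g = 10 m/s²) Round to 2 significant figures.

Equating total energy at the two states: ½mv₀² + mgh = ½mv²
v² = v₀² + 2gh = (5.5)² + 2(10)(24) = 510.25
v = √510.25 = 22.59 m/s

v = 23 m/s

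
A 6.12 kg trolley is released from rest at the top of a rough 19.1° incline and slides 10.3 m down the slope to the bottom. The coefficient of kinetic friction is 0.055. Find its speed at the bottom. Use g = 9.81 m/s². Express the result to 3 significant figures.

v = 7.46 m/s

Taking the bottom as reference, mgh = ½mv² + μ_k N L with h = L sinθ, N = mg cosθ:
mgh = mgL sinθ = (6.12)(9.81)(10.3)sin19.1° = 202.35 J
W_f = μ_k mg cosθ · L = (0.055)(6.12)(9.81)cos19.1°·10.3 = 32.14 J
½mv² = 202.35 − 32.14 = 170.21 J
v = √(2 × 170.21/6.12) = 7.458 m/s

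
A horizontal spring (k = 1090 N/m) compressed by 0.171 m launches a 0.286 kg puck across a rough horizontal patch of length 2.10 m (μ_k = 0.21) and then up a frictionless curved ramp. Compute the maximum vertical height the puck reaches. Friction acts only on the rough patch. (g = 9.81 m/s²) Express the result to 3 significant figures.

h = 5.24 m

Spring energy: E₀ = ½kx² = ½(1090)(0.171)² = 15.936 J
Friction: W_f = μ_k mg d = (0.21)(0.286)(9.81)(2.10) = 1.237 J
Energy at base of ramp: E = 15.936 − 1.237 = 14.699 J
At max height all remaining energy is PE: mgh = E ⇒ h = E/(mg) = 14.699/(0.286 × 9.81) = 5.239 m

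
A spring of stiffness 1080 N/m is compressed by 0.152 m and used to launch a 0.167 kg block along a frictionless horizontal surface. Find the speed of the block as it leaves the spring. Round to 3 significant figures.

The block leaves the spring when the spring is at natural length, so ½kx² = ½mv²
v = x√(k/m) = 0.152 × √(1080/0.167) = 12.22 m/s

v = 12.2 m/s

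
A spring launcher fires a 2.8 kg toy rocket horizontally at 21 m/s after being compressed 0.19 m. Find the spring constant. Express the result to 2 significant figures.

k = 34000 N/m

½kx² = ½mv²
k = mv²/x² = (2.8)(21)²/(0.19)² = 34205 N/m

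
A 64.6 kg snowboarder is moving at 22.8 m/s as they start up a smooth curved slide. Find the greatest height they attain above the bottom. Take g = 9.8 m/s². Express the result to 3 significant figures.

h = 26.5 m

Setting KE at the bottom equal to PE gained: ½mv² = mgh
h = v²/(2g) = 22.8²/(2 × 9.8) = 26.52 m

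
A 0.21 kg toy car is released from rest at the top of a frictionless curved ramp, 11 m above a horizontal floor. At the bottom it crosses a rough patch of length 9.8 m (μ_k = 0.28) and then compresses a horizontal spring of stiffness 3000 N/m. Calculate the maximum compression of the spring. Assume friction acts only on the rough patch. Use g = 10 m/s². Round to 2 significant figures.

Initial energy: E₁ = mgh = (0.21)(10)(11) = 23.100 J
Friction removes W_f = μ_k mg d = (0.28)(0.21)(10)(9.8) = 5.762 J
Energy reaching the spring: E = 23.100 − 5.762 = 17.338 J
At max compression ½kx² = E ⇒ x = √(2E/k) = √(2 × 17.338/3000) = 0.1075 m

x = 0.11 m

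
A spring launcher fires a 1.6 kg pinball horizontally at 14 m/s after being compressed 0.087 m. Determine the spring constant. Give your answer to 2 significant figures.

k = 41000 N/m

Energy stored in the spring equals the launch KE: ½kx² = ½mv²
k = mv²/x² = (1.6)(14)²/(0.087)² = 41432 N/m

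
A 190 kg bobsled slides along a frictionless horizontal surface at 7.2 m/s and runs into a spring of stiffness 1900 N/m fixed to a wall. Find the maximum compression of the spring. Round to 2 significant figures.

x = 2.3 m

At max compression the bobsled is momentarily at rest: ½mv² = ½kx²
x = v√(m/k) = 7.2 × √(190/1900) = 2.277 m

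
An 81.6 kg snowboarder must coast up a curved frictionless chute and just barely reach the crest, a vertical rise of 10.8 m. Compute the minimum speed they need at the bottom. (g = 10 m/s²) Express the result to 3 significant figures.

v = 14.7 m/s

At the top they are momentarily at rest, so all KE converts to PE: ½mv² = mgh
v = √(2gh) = √(2 × 10 × 10.8) = 14.70 m/s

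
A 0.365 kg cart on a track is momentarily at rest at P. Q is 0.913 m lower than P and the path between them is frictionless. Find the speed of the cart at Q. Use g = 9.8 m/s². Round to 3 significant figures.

Energy conservation between the two points: mgh = ½mv²
The mass cancels from both sides.
v = √(2gh) = √(2 × 9.8 × 0.913) = √17.895 = 4.230 m/s

v = 4.23 m/s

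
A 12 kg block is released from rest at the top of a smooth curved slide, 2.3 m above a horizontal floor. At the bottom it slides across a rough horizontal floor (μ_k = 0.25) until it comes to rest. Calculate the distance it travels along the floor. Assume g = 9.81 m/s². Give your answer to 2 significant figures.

Energy at the top = energy at the end + work done against friction:
At rest all PE has been dissipated by friction: mgh = μ_k m g d
d = h/μ_k = 2.3/0.25 = 9.200 m

d = 9.2 m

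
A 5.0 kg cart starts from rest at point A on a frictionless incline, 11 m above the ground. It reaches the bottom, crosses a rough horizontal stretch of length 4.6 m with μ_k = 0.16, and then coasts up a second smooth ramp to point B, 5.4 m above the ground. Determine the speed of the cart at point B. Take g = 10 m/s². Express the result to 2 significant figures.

Energy at A: mgh₁ = (5.0)(10)(11) = 550.00 J
Friction loss: W_f = μ_k mg d = 36.80 J
At B: ½mv² + mgh₂ = mgh₁ − W_f
½mv² = 550.00 − 36.80 − 270.00 = 243.20 J
v = √(2 × 243.20/5.0) = 9.863 m/s

v = 9.9 m/s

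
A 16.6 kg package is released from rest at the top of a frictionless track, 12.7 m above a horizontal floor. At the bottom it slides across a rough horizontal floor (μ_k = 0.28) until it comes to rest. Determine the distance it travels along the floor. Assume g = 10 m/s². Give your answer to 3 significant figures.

Energy at the top = energy at the end + work done against friction:
At rest all PE has been dissipated by friction: mgh = μ_k m g d
d = h/μ_k = 12.7/0.28 = 45.36 m

d = 45.4 m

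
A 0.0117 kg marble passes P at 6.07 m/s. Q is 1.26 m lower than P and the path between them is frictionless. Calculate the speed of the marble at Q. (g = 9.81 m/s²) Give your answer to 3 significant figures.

Equating total energy at the two states: ½mv₀² + mgh = ½mv²
v² = v₀² + 2gh = (6.07)² + 2(9.81)(1.26) = 61.566
v = √61.566 = 7.846 m/s

v = 7.85 m/s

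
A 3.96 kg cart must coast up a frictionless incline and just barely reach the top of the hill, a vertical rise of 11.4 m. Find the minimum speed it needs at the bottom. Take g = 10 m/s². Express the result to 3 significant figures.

At the top it is momentarily at rest, so all KE converts to PE: ½mv² = mgh
v = √(2gh) = √(2 × 10 × 11.4) = 15.10 m/s

v = 15.1 m/s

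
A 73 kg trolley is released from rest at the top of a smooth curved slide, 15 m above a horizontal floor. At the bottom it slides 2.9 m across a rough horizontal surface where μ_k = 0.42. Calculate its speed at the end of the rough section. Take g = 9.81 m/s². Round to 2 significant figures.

v = 16 m/s

Energy bookkeeping (friction removes W_f = μ_k N d):
mgh = ½mv² + μ_k m g d
W_f = μ_k mg d = (0.42)(73)(9.81)(2.9) = 872.2 J
½mv² = mgh − W_f = 10742 − 872.2 = 9869.7 J
v = √(2 × 9869.7/73) = 16.44 m/s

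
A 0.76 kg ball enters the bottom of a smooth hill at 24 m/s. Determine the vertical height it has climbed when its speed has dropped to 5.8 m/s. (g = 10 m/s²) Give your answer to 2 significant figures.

Energy balance between the two points: ½mv₁² = ½mv₂² + mgh
h = (v₁² − v₂²)/(2g) = (24² − 5.8²)/(2 × 10) = 27.12 m

h = 27 m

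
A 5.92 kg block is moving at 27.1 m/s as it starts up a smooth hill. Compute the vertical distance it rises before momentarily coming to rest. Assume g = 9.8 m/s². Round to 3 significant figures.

Setting KE at the bottom equal to PE gained: ½mv² = mgh
h = v²/(2g) = 27.1²/(2 × 9.8) = 37.47 m

h = 37.5 m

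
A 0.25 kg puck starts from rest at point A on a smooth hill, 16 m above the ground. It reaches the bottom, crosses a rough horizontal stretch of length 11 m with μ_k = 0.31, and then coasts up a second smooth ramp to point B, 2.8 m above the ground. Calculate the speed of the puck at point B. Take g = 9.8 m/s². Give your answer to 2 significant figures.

Energy at A: mgh₁ = (0.25)(9.8)(16) = 39.200 J
Friction loss: W_f = μ_k mg d = 8.355 J
At B: ½mv² + mgh₂ = mgh₁ − W_f
½mv² = 39.200 − 8.355 − 6.8600 = 23.986 J
v = √(2 × 23.986/0.25) = 13.85 m/s

v = 14 m/s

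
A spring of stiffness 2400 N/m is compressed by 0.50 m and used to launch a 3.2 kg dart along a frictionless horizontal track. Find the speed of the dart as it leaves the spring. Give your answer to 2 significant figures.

v = 14 m/s

Conservation of energy: ½kx² = ½mv²
v = x√(k/m) = 0.50 × √(2400/3.2) = 13.69 m/s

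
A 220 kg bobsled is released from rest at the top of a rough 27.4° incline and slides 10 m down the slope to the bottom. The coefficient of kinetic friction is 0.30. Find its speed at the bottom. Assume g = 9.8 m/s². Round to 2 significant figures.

v = 6.2 m/s

Taking the bottom as reference, mgh = ½mv² + μ_k N L with h = L sinθ, N = mg cosθ:
mgh = mgL sinθ = (220)(9.8)(10)sin27.4° = 9921.9 J
W_f = μ_k mg cosθ · L = (0.30)(220)(9.8)cos27.4°·10 = 5742 J
½mv² = 9921.9 − 5742 = 4179.5 J
v = √(2 × 4179.5/220) = 6.164 m/s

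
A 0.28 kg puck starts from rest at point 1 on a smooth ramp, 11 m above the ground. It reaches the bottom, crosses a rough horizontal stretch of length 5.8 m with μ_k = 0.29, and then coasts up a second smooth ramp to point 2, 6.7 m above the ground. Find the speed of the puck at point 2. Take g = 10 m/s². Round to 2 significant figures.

v = 7.2 m/s

Energy at 1: mgh₁ = (0.28)(10)(11) = 30.800 J
Friction loss: W_f = μ_k mg d = 4.710 J
At 2: ½mv² + mgh₂ = mgh₁ − W_f
½mv² = 30.800 − 4.710 − 18.760 = 7.3304 J
v = √(2 × 7.3304/0.28) = 7.236 m/s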